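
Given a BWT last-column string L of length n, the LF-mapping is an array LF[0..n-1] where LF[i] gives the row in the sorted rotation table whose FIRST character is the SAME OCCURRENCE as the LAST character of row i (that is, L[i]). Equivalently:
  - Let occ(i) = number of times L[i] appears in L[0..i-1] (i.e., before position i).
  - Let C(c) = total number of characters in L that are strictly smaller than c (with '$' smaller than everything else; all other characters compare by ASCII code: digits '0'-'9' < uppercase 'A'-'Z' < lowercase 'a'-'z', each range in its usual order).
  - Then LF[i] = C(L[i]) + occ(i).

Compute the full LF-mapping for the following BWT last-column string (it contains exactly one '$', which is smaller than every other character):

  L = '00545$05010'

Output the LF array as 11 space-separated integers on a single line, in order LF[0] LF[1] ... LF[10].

Char counts: '$':1, '0':5, '1':1, '4':1, '5':3
C (first-col start): C('$')=0, C('0')=1, C('1')=6, C('4')=7, C('5')=8
L[0]='0': occ=0, LF[0]=C('0')+0=1+0=1
L[1]='0': occ=1, LF[1]=C('0')+1=1+1=2
L[2]='5': occ=0, LF[2]=C('5')+0=8+0=8
L[3]='4': occ=0, LF[3]=C('4')+0=7+0=7
L[4]='5': occ=1, LF[4]=C('5')+1=8+1=9
L[5]='$': occ=0, LF[5]=C('$')+0=0+0=0
L[6]='0': occ=2, LF[6]=C('0')+2=1+2=3
L[7]='5': occ=2, LF[7]=C('5')+2=8+2=10
L[8]='0': occ=3, LF[8]=C('0')+3=1+3=4
L[9]='1': occ=0, LF[9]=C('1')+0=6+0=6
L[10]='0': occ=4, LF[10]=C('0')+4=1+4=5

Answer: 1 2 8 7 9 0 3 10 4 6 5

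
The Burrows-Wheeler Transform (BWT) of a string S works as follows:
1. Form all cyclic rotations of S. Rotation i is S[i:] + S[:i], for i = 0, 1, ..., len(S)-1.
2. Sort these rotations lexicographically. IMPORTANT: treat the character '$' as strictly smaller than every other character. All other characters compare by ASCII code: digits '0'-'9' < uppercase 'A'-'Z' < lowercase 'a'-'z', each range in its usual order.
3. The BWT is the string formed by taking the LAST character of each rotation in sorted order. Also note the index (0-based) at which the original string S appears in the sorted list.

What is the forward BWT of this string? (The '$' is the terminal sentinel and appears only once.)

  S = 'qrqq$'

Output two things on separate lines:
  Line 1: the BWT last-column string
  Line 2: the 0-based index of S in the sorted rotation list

All 5 rotations (rotation i = S[i:]+S[:i]):
  rot[0] = qrqq$
  rot[1] = rqq$q
  rot[2] = qq$qr
  rot[3] = q$qrq
  rot[4] = $qrqq
Sorted (with $ < everything):
  sorted[0] = $qrqq  (last char: 'q')
  sorted[1] = q$qrq  (last char: 'q')
  sorted[2] = qq$qr  (last char: 'r')
  sorted[3] = qrqq$  (last char: '$')
  sorted[4] = rqq$q  (last char: 'q')
Last column: qqr$q
Original string S is at sorted index 3

Answer: qqr$q
3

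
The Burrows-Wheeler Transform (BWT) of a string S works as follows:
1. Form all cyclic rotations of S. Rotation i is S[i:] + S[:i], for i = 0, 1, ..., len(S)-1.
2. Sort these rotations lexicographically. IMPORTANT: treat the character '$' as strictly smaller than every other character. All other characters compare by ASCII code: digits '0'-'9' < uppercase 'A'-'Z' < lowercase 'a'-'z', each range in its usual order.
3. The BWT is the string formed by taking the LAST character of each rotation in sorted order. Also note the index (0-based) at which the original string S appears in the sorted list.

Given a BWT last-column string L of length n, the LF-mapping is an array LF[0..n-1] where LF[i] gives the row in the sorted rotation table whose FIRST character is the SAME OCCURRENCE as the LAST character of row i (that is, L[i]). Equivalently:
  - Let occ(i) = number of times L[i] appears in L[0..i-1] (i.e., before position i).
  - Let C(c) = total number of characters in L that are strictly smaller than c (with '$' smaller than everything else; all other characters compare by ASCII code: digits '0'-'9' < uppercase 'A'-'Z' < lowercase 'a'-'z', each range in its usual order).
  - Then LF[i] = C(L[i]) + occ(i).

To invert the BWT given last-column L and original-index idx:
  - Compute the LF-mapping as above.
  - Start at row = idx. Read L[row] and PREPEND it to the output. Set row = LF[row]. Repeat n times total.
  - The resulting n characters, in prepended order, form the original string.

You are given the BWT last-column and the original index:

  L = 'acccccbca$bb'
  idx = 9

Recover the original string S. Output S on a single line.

LF mapping: 1 6 7 8 9 10 3 11 2 0 4 5
Walk LF starting at row 9, prepending L[row]:
  step 1: row=9, L[9]='$', prepend. Next row=LF[9]=0
  step 2: row=0, L[0]='a', prepend. Next row=LF[0]=1
  step 3: row=1, L[1]='c', prepend. Next row=LF[1]=6
  step 4: row=6, L[6]='b', prepend. Next row=LF[6]=3
  step 5: row=3, L[3]='c', prepend. Next row=LF[3]=8
  step 6: row=8, L[8]='a', prepend. Next row=LF[8]=2
  step 7: row=2, L[2]='c', prepend. Next row=LF[2]=7
  step 8: row=7, L[7]='c', prepend. Next row=LF[7]=11
  step 9: row=11, L[11]='b', prepend. Next row=LF[11]=5
  step 10: row=5, L[5]='c', prepend. Next row=LF[5]=10
  step 11: row=10, L[10]='b', prepend. Next row=LF[10]=4
  step 12: row=4, L[4]='c', prepend. Next row=LF[4]=9
Reversed output: cbcbccacbca$

Answer: cbcbccacbca$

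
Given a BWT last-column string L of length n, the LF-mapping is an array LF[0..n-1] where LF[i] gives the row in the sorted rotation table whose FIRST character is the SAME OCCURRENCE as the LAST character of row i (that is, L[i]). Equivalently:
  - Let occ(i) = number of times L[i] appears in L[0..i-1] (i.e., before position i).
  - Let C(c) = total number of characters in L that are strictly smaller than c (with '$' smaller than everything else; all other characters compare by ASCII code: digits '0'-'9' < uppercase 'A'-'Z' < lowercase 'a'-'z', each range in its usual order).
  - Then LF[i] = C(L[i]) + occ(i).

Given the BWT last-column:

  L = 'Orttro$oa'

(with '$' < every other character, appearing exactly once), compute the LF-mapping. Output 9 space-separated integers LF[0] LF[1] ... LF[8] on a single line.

Answer: 1 5 7 8 6 3 0 4 2

Derivation:
Char counts: '$':1, 'O':1, 'a':1, 'o':2, 'r':2, 't':2
C (first-col start): C('$')=0, C('O')=1, C('a')=2, C('o')=3, C('r')=5, C('t')=7
L[0]='O': occ=0, LF[0]=C('O')+0=1+0=1
L[1]='r': occ=0, LF[1]=C('r')+0=5+0=5
L[2]='t': occ=0, LF[2]=C('t')+0=7+0=7
L[3]='t': occ=1, LF[3]=C('t')+1=7+1=8
L[4]='r': occ=1, LF[4]=C('r')+1=5+1=6
L[5]='o': occ=0, LF[5]=C('o')+0=3+0=3
L[6]='$': occ=0, LF[6]=C('$')+0=0+0=0
L[7]='o': occ=1, LF[7]=C('o')+1=3+1=4
L[8]='a': occ=0, LF[8]=C('a')+0=2+0=2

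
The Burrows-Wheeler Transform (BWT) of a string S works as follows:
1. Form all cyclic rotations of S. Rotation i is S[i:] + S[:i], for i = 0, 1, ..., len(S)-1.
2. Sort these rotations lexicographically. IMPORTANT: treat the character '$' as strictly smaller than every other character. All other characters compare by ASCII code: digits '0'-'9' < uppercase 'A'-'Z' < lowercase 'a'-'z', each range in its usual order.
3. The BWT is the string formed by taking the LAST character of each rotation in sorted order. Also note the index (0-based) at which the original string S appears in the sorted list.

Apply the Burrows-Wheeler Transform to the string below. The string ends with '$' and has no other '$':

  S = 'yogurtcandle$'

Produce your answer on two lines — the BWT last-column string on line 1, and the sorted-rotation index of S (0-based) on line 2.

All 13 rotations (rotation i = S[i:]+S[:i]):
  rot[0] = yogurtcandle$
  rot[1] = ogurtcandle$y
  rot[2] = gurtcandle$yo
  rot[3] = urtcandle$yog
  rot[4] = rtcandle$yogu
  rot[5] = tcandle$yogur
  rot[6] = candle$yogurt
  rot[7] = andle$yogurtc
  rot[8] = ndle$yogurtca
  rot[9] = dle$yogurtcan
  rot[10] = le$yogurtcand
  rot[11] = e$yogurtcandl
  rot[12] = $yogurtcandle
Sorted (with $ < everything):
  sorted[0] = $yogurtcandle  (last char: 'e')
  sorted[1] = andle$yogurtc  (last char: 'c')
  sorted[2] = candle$yogurt  (last char: 't')
  sorted[3] = dle$yogurtcan  (last char: 'n')
  sorted[4] = e$yogurtcandl  (last char: 'l')
  sorted[5] = gurtcandle$yo  (last char: 'o')
  sorted[6] = le$yogurtcand  (last char: 'd')
  sorted[7] = ndle$yogurtca  (last char: 'a')
  sorted[8] = ogurtcandle$y  (last char: 'y')
  sorted[9] = rtcandle$yogu  (last char: 'u')
  sorted[10] = tcandle$yogur  (last char: 'r')
  sorted[11] = urtcandle$yog  (last char: 'g')
  sorted[12] = yogurtcandle$  (last char: '$')
Last column: ectnlodayurg$
Original string S is at sorted index 12

Answer: ectnlodayurg$
12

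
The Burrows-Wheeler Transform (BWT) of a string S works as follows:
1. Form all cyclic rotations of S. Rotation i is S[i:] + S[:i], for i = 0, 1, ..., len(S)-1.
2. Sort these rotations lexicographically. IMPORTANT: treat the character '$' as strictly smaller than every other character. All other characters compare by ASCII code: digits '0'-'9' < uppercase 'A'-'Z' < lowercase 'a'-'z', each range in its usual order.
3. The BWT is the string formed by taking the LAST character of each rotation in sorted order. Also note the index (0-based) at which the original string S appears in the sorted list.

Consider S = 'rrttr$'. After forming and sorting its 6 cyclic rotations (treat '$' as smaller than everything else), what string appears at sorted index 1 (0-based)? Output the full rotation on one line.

All 6 rotations (rotation i = S[i:]+S[:i]):
  rot[0] = rrttr$
  rot[1] = rttr$r
  rot[2] = ttr$rr
  rot[3] = tr$rrt
  rot[4] = r$rrtt
  rot[5] = $rrttr
Sorted (with $ < everything):
  sorted[0] = $rrttr
  sorted[1] = r$rrtt
  sorted[2] = rrttr$
  sorted[3] = rttr$r
  sorted[4] = tr$rrt
  sorted[5] = ttr$rr
sorted[1] = r$rrtt

Answer: r$rrtt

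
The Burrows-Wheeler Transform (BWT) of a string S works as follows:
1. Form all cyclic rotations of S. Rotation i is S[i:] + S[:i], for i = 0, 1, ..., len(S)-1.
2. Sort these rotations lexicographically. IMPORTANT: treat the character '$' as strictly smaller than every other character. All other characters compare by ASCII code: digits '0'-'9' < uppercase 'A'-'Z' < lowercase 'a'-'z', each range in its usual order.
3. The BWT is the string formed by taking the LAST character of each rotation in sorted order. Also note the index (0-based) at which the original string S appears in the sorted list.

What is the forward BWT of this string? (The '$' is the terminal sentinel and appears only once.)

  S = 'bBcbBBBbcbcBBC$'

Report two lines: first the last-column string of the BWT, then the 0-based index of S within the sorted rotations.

All 15 rotations (rotation i = S[i:]+S[:i]):
  rot[0] = bBcbBBBbcbcBBC$
  rot[1] = BcbBBBbcbcBBC$b
  rot[2] = cbBBBbcbcBBC$bB
  rot[3] = bBBBbcbcBBC$bBc
  rot[4] = BBBbcbcBBC$bBcb
  rot[5] = BBbcbcBBC$bBcbB
  rot[6] = BbcbcBBC$bBcbBB
  rot[7] = bcbcBBC$bBcbBBB
  rot[8] = cbcBBC$bBcbBBBb
  rot[9] = bcBBC$bBcbBBBbc
  rot[10] = cBBC$bBcbBBBbcb
  rot[11] = BBC$bBcbBBBbcbc
  rot[12] = BC$bBcbBBBbcbcB
  rot[13] = C$bBcbBBBbcbcBB
  rot[14] = $bBcbBBBbcbcBBC
Sorted (with $ < everything):
  sorted[0] = $bBcbBBBbcbcBBC  (last char: 'C')
  sorted[1] = BBBbcbcBBC$bBcb  (last char: 'b')
  sorted[2] = BBC$bBcbBBBbcbc  (last char: 'c')
  sorted[3] = BBbcbcBBC$bBcbB  (last char: 'B')
  sorted[4] = BC$bBcbBBBbcbcB  (last char: 'B')
  sorted[5] = BbcbcBBC$bBcbBB  (last char: 'B')
  sorted[6] = BcbBBBbcbcBBC$b  (last char: 'b')
  sorted[7] = C$bBcbBBBbcbcBB  (last char: 'B')
  sorted[8] = bBBBbcbcBBC$bBc  (last char: 'c')
  sorted[9] = bBcbBBBbcbcBBC$  (last char: '$')
  sorted[10] = bcBBC$bBcbBBBbc  (last char: 'c')
  sorted[11] = bcbcBBC$bBcbBBB  (last char: 'B')
  sorted[12] = cBBC$bBcbBBBbcb  (last char: 'b')
  sorted[13] = cbBBBbcbcBBC$bB  (last char: 'B')
  sorted[14] = cbcBBC$bBcbBBBb  (last char: 'b')
Last column: CbcBBBbBc$cBbBb
Original string S is at sorted index 9

Answer: CbcBBBbBc$cBbBb
9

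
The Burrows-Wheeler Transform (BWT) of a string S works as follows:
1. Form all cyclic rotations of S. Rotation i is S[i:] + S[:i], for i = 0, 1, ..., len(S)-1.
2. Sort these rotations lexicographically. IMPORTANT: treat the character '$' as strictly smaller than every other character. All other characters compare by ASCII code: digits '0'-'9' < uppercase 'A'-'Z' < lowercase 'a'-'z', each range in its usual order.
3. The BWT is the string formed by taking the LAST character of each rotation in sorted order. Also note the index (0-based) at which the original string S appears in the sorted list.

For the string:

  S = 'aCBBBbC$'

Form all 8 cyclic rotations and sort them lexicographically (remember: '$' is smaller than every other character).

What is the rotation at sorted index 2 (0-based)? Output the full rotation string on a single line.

Answer: BBbC$aCB

Derivation:
All 8 rotations (rotation i = S[i:]+S[:i]):
  rot[0] = aCBBBbC$
  rot[1] = CBBBbC$a
  rot[2] = BBBbC$aC
  rot[3] = BBbC$aCB
  rot[4] = BbC$aCBB
  rot[5] = bC$aCBBB
  rot[6] = C$aCBBBb
  rot[7] = $aCBBBbC
Sorted (with $ < everything):
  sorted[0] = $aCBBBbC
  sorted[1] = BBBbC$aC
  sorted[2] = BBbC$aCB
  sorted[3] = BbC$aCBB
  sorted[4] = C$aCBBBb
  sorted[5] = CBBBbC$a
  sorted[6] = aCBBBbC$
  sorted[7] = bC$aCBBB
sorted[2] = BBbC$aCB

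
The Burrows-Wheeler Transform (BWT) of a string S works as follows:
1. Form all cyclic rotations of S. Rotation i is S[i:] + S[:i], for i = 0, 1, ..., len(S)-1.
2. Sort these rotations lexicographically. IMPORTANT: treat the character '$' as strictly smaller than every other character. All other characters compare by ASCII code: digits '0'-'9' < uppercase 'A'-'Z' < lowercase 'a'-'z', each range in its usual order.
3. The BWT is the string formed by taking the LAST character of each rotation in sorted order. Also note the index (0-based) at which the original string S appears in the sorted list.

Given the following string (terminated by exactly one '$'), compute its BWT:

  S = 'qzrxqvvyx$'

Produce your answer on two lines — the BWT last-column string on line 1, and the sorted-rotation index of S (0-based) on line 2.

All 10 rotations (rotation i = S[i:]+S[:i]):
  rot[0] = qzrxqvvyx$
  rot[1] = zrxqvvyx$q
  rot[2] = rxqvvyx$qz
  rot[3] = xqvvyx$qzr
  rot[4] = qvvyx$qzrx
  rot[5] = vvyx$qzrxq
  rot[6] = vyx$qzrxqv
  rot[7] = yx$qzrxqvv
  rot[8] = x$qzrxqvvy
  rot[9] = $qzrxqvvyx
Sorted (with $ < everything):
  sorted[0] = $qzrxqvvyx  (last char: 'x')
  sorted[1] = qvvyx$qzrx  (last char: 'x')
  sorted[2] = qzrxqvvyx$  (last char: '$')
  sorted[3] = rxqvvyx$qz  (last char: 'z')
  sorted[4] = vvyx$qzrxq  (last char: 'q')
  sorted[5] = vyx$qzrxqv  (last char: 'v')
  sorted[6] = x$qzrxqvvy  (last char: 'y')
  sorted[7] = xqvvyx$qzr  (last char: 'r')
  sorted[8] = yx$qzrxqvv  (last char: 'v')
  sorted[9] = zrxqvvyx$q  (last char: 'q')
Last column: xx$zqvyrvq
Original string S is at sorted index 2

Answer: xx$zqvyrvq
2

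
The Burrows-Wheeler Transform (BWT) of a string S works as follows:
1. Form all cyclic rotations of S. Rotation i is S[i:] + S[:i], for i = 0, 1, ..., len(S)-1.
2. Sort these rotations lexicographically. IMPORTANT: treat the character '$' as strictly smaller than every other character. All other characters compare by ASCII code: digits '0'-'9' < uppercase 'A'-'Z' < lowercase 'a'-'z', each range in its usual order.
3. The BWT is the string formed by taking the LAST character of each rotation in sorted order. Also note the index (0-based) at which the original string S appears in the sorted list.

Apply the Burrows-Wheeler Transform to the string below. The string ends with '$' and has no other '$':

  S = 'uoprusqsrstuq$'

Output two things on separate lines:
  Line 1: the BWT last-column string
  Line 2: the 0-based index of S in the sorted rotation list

Answer: quousspuqrs$tr
11

Derivation:
All 14 rotations (rotation i = S[i:]+S[:i]):
  rot[0] = uoprusqsrstuq$
  rot[1] = oprusqsrstuq$u
  rot[2] = prusqsrstuq$uo
  rot[3] = rusqsrstuq$uop
  rot[4] = usqsrstuq$uopr
  rot[5] = sqsrstuq$uopru
  rot[6] = qsrstuq$uoprus
  rot[7] = srstuq$uoprusq
  rot[8] = rstuq$uoprusqs
  rot[9] = stuq$uoprusqsr
  rot[10] = tuq$uoprusqsrs
  rot[11] = uq$uoprusqsrst
  rot[12] = q$uoprusqsrstu
  rot[13] = $uoprusqsrstuq
Sorted (with $ < everything):
  sorted[0] = $uoprusqsrstuq  (last char: 'q')
  sorted[1] = oprusqsrstuq$u  (last char: 'u')
  sorted[2] = prusqsrstuq$uo  (last char: 'o')
  sorted[3] = q$uoprusqsrstu  (last char: 'u')
  sorted[4] = qsrstuq$uoprus  (last char: 's')
  sorted[5] = rstuq$uoprusqs  (last char: 's')
  sorted[6] = rusqsrstuq$uop  (last char: 'p')
  sorted[7] = sqsrstuq$uopru  (last char: 'u')
  sorted[8] = srstuq$uoprusq  (last char: 'q')
  sorted[9] = stuq$uoprusqsr  (last char: 'r')
  sorted[10] = tuq$uoprusqsrs  (last char: 's')
  sorted[11] = uoprusqsrstuq$  (last char: '$')
  sorted[12] = uq$uoprusqsrst  (last char: 't')
  sorted[13] = usqsrstuq$uopr  (last char: 'r')
Last column: quousspuqrs$tr
Original string S is at sorted index 11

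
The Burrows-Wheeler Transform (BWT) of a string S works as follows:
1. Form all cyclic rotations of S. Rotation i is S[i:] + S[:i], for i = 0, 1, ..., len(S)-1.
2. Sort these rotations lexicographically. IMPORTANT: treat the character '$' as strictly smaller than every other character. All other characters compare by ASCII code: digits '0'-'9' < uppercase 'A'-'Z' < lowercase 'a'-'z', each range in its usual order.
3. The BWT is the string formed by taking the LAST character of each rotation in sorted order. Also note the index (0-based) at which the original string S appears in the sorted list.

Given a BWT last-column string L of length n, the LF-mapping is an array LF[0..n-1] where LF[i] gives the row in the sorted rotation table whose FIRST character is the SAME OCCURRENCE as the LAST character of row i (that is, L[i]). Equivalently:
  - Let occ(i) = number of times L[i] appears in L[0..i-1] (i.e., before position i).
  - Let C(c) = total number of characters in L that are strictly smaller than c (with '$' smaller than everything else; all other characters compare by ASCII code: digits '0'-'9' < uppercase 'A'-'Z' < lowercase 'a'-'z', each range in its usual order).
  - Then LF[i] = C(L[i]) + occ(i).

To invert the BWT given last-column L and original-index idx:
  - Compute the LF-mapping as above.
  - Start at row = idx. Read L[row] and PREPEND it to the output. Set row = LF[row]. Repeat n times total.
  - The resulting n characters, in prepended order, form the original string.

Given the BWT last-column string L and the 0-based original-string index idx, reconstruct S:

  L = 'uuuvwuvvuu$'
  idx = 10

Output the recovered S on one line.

Answer: wuuvuvvuuu$

Derivation:
LF mapping: 1 2 3 7 10 4 8 9 5 6 0
Walk LF starting at row 10, prepending L[row]:
  step 1: row=10, L[10]='$', prepend. Next row=LF[10]=0
  step 2: row=0, L[0]='u', prepend. Next row=LF[0]=1
  step 3: row=1, L[1]='u', prepend. Next row=LF[1]=2
  step 4: row=2, L[2]='u', prepend. Next row=LF[2]=3
  step 5: row=3, L[3]='v', prepend. Next row=LF[3]=7
  step 6: row=7, L[7]='v', prepend. Next row=LF[7]=9
  step 7: row=9, L[9]='u', prepend. Next row=LF[9]=6
  step 8: row=6, L[6]='v', prepend. Next row=LF[6]=8
  step 9: row=8, L[8]='u', prepend. Next row=LF[8]=5
  step 10: row=5, L[5]='u', prepend. Next row=LF[5]=4
  step 11: row=4, L[4]='w', prepend. Next row=LF[4]=10
Reversed output: wuuvuvvuuu$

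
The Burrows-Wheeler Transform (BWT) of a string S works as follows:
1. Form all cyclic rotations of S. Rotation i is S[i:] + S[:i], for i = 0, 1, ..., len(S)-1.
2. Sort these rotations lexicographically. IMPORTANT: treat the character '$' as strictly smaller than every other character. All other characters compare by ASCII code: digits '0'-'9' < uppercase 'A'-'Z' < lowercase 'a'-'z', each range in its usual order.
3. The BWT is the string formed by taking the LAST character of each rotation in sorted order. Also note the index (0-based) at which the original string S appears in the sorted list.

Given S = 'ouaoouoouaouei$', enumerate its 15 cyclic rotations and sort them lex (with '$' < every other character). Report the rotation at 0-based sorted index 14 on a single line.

All 15 rotations (rotation i = S[i:]+S[:i]):
  rot[0] = ouaoouoouaouei$
  rot[1] = uaoouoouaouei$o
  rot[2] = aoouoouaouei$ou
  rot[3] = oouoouaouei$oua
  rot[4] = ouoouaouei$ouao
  rot[5] = uoouaouei$ouaoo
  rot[6] = oouaouei$ouaoou
  rot[7] = ouaouei$ouaoouo
  rot[8] = uaouei$ouaoouoo
  rot[9] = aouei$ouaoouoou
  rot[10] = ouei$ouaoouooua
  rot[11] = uei$ouaoouoouao
  rot[12] = ei$ouaoouoouaou
  rot[13] = i$ouaoouoouaoue
  rot[14] = $ouaoouoouaouei
Sorted (with $ < everything):
  sorted[0] = $ouaoouoouaouei
  sorted[1] = aoouoouaouei$ou
  sorted[2] = aouei$ouaoouoou
  sorted[3] = ei$ouaoouoouaou
  sorted[4] = i$ouaoouoouaoue
  sorted[5] = oouaouei$ouaoou
  sorted[6] = oouoouaouei$oua
  sorted[7] = ouaoouoouaouei$
  sorted[8] = ouaouei$ouaoouo
  sorted[9] = ouei$ouaoouooua
  sorted[10] = ouoouaouei$ouao
  sorted[11] = uaoouoouaouei$o
  sorted[12] = uaouei$ouaoouoo
  sorted[13] = uei$ouaoouoouao
  sorted[14] = uoouaouei$ouaoo
sorted[14] = uoouaouei$ouaoo

Answer: uoouaouei$ouaoo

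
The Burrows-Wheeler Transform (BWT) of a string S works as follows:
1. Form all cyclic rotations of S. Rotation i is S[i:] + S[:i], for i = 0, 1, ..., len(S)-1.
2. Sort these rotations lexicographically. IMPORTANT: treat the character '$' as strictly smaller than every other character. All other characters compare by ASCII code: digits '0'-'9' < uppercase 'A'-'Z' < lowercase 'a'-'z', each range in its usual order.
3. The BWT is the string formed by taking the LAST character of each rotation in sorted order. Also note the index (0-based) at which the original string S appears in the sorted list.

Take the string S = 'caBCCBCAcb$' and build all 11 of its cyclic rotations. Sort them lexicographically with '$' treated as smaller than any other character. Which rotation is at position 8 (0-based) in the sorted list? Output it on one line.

Answer: b$caBCCBCAc

Derivation:
All 11 rotations (rotation i = S[i:]+S[:i]):
  rot[0] = caBCCBCAcb$
  rot[1] = aBCCBCAcb$c
  rot[2] = BCCBCAcb$ca
  rot[3] = CCBCAcb$caB
  rot[4] = CBCAcb$caBC
  rot[5] = BCAcb$caBCC
  rot[6] = CAcb$caBCCB
  rot[7] = Acb$caBCCBC
  rot[8] = cb$caBCCBCA
  rot[9] = b$caBCCBCAc
  rot[10] = $caBCCBCAcb
Sorted (with $ < everything):
  sorted[0] = $caBCCBCAcb
  sorted[1] = Acb$caBCCBC
  sorted[2] = BCAcb$caBCC
  sorted[3] = BCCBCAcb$ca
  sorted[4] = CAcb$caBCCB
  sorted[5] = CBCAcb$caBC
  sorted[6] = CCBCAcb$caB
  sorted[7] = aBCCBCAcb$c
  sorted[8] = b$caBCCBCAc
  sorted[9] = caBCCBCAcb$
  sorted[10] = cb$caBCCBCA
sorted[8] = b$caBCCBCAc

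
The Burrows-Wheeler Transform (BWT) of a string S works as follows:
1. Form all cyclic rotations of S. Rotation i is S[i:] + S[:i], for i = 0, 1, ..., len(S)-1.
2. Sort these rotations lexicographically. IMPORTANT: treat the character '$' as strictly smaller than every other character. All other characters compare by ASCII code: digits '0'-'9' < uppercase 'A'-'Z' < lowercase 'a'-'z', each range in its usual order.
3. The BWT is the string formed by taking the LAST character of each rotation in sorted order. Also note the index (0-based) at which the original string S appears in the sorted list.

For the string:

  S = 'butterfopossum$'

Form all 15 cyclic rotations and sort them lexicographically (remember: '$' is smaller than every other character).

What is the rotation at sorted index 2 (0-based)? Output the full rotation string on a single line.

All 15 rotations (rotation i = S[i:]+S[:i]):
  rot[0] = butterfopossum$
  rot[1] = utterfopossum$b
  rot[2] = tterfopossum$bu
  rot[3] = terfopossum$but
  rot[4] = erfopossum$butt
  rot[5] = rfopossum$butte
  rot[6] = fopossum$butter
  rot[7] = opossum$butterf
  rot[8] = possum$butterfo
  rot[9] = ossum$butterfop
  rot[10] = ssum$butterfopo
  rot[11] = sum$butterfopos
  rot[12] = um$butterfoposs
  rot[13] = m$butterfopossu
  rot[14] = $butterfopossum
Sorted (with $ < everything):
  sorted[0] = $butterfopossum
  sorted[1] = butterfopossum$
  sorted[2] = erfopossum$butt
  sorted[3] = fopossum$butter
  sorted[4] = m$butterfopossu
  sorted[5] = opossum$butterf
  sorted[6] = ossum$butterfop
  sorted[7] = possum$butterfo
  sorted[8] = rfopossum$butte
  sorted[9] = ssum$butterfopo
  sorted[10] = sum$butterfopos
  sorted[11] = terfopossum$but
  sorted[12] = tterfopossum$bu
  sorted[13] = um$butterfoposs
  sorted[14] = utterfopossum$b
sorted[2] = erfopossum$butt

Answer: erfopossum$butt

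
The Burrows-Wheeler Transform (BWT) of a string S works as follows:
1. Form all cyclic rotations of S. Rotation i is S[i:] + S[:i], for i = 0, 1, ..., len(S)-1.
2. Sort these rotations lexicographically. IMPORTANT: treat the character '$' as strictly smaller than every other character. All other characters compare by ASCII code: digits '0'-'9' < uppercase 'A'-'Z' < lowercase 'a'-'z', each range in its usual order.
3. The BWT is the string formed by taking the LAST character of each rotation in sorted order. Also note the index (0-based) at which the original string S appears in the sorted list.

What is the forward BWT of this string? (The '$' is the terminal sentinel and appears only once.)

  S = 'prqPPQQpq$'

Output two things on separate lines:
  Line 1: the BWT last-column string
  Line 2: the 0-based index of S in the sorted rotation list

All 10 rotations (rotation i = S[i:]+S[:i]):
  rot[0] = prqPPQQpq$
  rot[1] = rqPPQQpq$p
  rot[2] = qPPQQpq$pr
  rot[3] = PPQQpq$prq
  rot[4] = PQQpq$prqP
  rot[5] = QQpq$prqPP
  rot[6] = Qpq$prqPPQ
  rot[7] = pq$prqPPQQ
  rot[8] = q$prqPPQQp
  rot[9] = $prqPPQQpq
Sorted (with $ < everything):
  sorted[0] = $prqPPQQpq  (last char: 'q')
  sorted[1] = PPQQpq$prq  (last char: 'q')
  sorted[2] = PQQpq$prqP  (last char: 'P')
  sorted[3] = QQpq$prqPP  (last char: 'P')
  sorted[4] = Qpq$prqPPQ  (last char: 'Q')
  sorted[5] = pq$prqPPQQ  (last char: 'Q')
  sorted[6] = prqPPQQpq$  (last char: '$')
  sorted[7] = q$prqPPQQp  (last char: 'p')
  sorted[8] = qPPQQpq$pr  (last char: 'r')
  sorted[9] = rqPPQQpq$p  (last char: 'p')
Last column: qqPPQQ$prp
Original string S is at sorted index 6

Answer: qqPPQQ$prp
6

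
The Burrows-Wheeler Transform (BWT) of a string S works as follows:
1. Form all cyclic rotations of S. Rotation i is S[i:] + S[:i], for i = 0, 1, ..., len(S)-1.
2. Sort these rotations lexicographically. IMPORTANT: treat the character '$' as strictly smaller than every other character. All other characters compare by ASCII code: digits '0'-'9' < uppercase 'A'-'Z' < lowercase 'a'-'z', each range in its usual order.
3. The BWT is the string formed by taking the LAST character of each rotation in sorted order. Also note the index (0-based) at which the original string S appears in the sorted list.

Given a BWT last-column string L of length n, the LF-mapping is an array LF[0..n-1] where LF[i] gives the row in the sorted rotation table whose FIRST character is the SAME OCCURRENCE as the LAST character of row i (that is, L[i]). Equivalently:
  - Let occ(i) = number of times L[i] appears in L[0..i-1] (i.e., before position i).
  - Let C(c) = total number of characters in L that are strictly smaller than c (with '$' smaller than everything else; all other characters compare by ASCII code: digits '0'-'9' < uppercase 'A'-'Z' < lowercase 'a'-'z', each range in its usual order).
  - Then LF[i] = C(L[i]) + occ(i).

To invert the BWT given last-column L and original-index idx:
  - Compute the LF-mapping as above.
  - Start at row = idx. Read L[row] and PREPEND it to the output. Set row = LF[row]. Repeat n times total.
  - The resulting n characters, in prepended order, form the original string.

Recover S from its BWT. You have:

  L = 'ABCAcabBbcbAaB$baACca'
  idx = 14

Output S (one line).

LF mapping: 1 5 8 2 18 10 14 6 15 19 16 3 11 7 0 17 12 4 9 20 13
Walk LF starting at row 14, prepending L[row]:
  step 1: row=14, L[14]='$', prepend. Next row=LF[14]=0
  step 2: row=0, L[0]='A', prepend. Next row=LF[0]=1
  step 3: row=1, L[1]='B', prepend. Next row=LF[1]=5
  step 4: row=5, L[5]='a', prepend. Next row=LF[5]=10
  step 5: row=10, L[10]='b', prepend. Next row=LF[10]=16
  step 6: row=16, L[16]='a', prepend. Next row=LF[16]=12
  step 7: row=12, L[12]='a', prepend. Next row=LF[12]=11
  step 8: row=11, L[11]='A', prepend. Next row=LF[11]=3
  step 9: row=3, L[3]='A', prepend. Next row=LF[3]=2
  step 10: row=2, L[2]='C', prepend. Next row=LF[2]=8
  step 11: row=8, L[8]='b', prepend. Next row=LF[8]=15
  step 12: row=15, L[15]='b', prepend. Next row=LF[15]=17
  step 13: row=17, L[17]='A', prepend. Next row=LF[17]=4
  step 14: row=4, L[4]='c', prepend. Next row=LF[4]=18
  step 15: row=18, L[18]='C', prepend. Next row=LF[18]=9
  step 16: row=9, L[9]='c', prepend. Next row=LF[9]=19
  step 17: row=19, L[19]='c', prepend. Next row=LF[19]=20
  step 18: row=20, L[20]='a', prepend. Next row=LF[20]=13
  step 19: row=13, L[13]='B', prepend. Next row=LF[13]=7
  step 20: row=7, L[7]='B', prepend. Next row=LF[7]=6
  step 21: row=6, L[6]='b', prepend. Next row=LF[6]=14
Reversed output: bBBaccCcAbbCAAaabaBA$

Answer: bBBaccCcAbbCAAaabaBA$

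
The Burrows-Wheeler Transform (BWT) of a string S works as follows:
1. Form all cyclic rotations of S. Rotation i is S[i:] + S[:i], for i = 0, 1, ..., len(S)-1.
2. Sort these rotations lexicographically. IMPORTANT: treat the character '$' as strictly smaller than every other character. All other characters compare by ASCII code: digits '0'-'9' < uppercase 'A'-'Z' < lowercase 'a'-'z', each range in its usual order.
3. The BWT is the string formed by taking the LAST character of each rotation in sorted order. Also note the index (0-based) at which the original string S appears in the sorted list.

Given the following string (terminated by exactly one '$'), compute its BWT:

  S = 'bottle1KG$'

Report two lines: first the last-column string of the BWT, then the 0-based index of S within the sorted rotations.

All 10 rotations (rotation i = S[i:]+S[:i]):
  rot[0] = bottle1KG$
  rot[1] = ottle1KG$b
  rot[2] = ttle1KG$bo
  rot[3] = tle1KG$bot
  rot[4] = le1KG$bott
  rot[5] = e1KG$bottl
  rot[6] = 1KG$bottle
  rot[7] = KG$bottle1
  rot[8] = G$bottle1K
  rot[9] = $bottle1KG
Sorted (with $ < everything):
  sorted[0] = $bottle1KG  (last char: 'G')
  sorted[1] = 1KG$bottle  (last char: 'e')
  sorted[2] = G$bottle1K  (last char: 'K')
  sorted[3] = KG$bottle1  (last char: '1')
  sorted[4] = bottle1KG$  (last char: '$')
  sorted[5] = e1KG$bottl  (last char: 'l')
  sorted[6] = le1KG$bott  (last char: 't')
  sorted[7] = ottle1KG$b  (last char: 'b')
  sorted[8] = tle1KG$bot  (last char: 't')
  sorted[9] = ttle1KG$bo  (last char: 'o')
Last column: GeK1$ltbto
Original string S is at sorted index 4

Answer: GeK1$ltbto
4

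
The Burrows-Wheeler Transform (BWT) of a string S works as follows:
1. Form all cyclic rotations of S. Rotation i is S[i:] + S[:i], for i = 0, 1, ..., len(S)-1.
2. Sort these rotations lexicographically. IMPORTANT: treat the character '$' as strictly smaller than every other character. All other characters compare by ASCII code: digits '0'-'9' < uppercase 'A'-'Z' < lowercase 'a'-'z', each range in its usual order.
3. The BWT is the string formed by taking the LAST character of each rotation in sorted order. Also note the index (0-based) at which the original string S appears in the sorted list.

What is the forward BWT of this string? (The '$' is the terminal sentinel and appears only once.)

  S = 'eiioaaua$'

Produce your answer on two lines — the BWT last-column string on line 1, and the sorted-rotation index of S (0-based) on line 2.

All 9 rotations (rotation i = S[i:]+S[:i]):
  rot[0] = eiioaaua$
  rot[1] = iioaaua$e
  rot[2] = ioaaua$ei
  rot[3] = oaaua$eii
  rot[4] = aaua$eiio
  rot[5] = aua$eiioa
  rot[6] = ua$eiioaa
  rot[7] = a$eiioaau
  rot[8] = $eiioaaua
Sorted (with $ < everything):
  sorted[0] = $eiioaaua  (last char: 'a')
  sorted[1] = a$eiioaau  (last char: 'u')
  sorted[2] = aaua$eiio  (last char: 'o')
  sorted[3] = aua$eiioa  (last char: 'a')
  sorted[4] = eiioaaua$  (last char: '$')
  sorted[5] = iioaaua$e  (last char: 'e')
  sorted[6] = ioaaua$ei  (last char: 'i')
  sorted[7] = oaaua$eii  (last char: 'i')
  sorted[8] = ua$eiioaa  (last char: 'a')
Last column: auoa$eiia
Original string S is at sorted index 4

Answer: auoa$eiia
4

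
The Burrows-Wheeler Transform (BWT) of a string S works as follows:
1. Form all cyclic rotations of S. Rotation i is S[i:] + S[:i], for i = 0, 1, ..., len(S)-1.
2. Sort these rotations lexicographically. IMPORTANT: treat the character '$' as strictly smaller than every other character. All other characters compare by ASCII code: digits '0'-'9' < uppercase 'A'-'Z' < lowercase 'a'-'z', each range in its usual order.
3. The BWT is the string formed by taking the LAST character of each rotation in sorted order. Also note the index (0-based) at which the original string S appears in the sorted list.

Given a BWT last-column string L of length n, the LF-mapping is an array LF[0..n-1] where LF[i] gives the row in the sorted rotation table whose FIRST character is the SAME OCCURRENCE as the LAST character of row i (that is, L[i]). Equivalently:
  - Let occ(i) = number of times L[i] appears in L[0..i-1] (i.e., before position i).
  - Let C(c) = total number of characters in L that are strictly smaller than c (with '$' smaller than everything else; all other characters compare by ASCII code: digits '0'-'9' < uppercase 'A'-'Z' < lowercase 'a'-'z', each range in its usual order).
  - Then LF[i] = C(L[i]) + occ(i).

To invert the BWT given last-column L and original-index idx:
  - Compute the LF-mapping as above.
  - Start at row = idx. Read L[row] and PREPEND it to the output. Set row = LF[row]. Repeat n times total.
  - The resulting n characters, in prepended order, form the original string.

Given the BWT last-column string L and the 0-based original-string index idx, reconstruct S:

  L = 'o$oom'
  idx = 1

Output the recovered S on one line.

Answer: mooo$

Derivation:
LF mapping: 2 0 3 4 1
Walk LF starting at row 1, prepending L[row]:
  step 1: row=1, L[1]='$', prepend. Next row=LF[1]=0
  step 2: row=0, L[0]='o', prepend. Next row=LF[0]=2
  step 3: row=2, L[2]='o', prepend. Next row=LF[2]=3
  step 4: row=3, L[3]='o', prepend. Next row=LF[3]=4
  step 5: row=4, L[4]='m', prepend. Next row=LF[4]=1
Reversed output: mooo$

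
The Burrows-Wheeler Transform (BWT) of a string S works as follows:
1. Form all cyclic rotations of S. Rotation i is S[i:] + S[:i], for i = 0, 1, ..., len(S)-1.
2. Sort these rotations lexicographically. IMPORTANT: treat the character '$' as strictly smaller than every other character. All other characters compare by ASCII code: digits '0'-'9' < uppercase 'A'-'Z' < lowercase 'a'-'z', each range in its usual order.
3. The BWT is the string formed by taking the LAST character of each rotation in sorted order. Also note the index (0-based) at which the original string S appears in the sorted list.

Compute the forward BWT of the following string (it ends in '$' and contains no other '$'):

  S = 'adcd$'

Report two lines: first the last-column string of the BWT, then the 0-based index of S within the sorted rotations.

Answer: d$dca
1

Derivation:
All 5 rotations (rotation i = S[i:]+S[:i]):
  rot[0] = adcd$
  rot[1] = dcd$a
  rot[2] = cd$ad
  rot[3] = d$adc
  rot[4] = $adcd
Sorted (with $ < everything):
  sorted[0] = $adcd  (last char: 'd')
  sorted[1] = adcd$  (last char: '$')
  sorted[2] = cd$ad  (last char: 'd')
  sorted[3] = d$adc  (last char: 'c')
  sorted[4] = dcd$a  (last char: 'a')
Last column: d$dca
Original string S is at sorted index 1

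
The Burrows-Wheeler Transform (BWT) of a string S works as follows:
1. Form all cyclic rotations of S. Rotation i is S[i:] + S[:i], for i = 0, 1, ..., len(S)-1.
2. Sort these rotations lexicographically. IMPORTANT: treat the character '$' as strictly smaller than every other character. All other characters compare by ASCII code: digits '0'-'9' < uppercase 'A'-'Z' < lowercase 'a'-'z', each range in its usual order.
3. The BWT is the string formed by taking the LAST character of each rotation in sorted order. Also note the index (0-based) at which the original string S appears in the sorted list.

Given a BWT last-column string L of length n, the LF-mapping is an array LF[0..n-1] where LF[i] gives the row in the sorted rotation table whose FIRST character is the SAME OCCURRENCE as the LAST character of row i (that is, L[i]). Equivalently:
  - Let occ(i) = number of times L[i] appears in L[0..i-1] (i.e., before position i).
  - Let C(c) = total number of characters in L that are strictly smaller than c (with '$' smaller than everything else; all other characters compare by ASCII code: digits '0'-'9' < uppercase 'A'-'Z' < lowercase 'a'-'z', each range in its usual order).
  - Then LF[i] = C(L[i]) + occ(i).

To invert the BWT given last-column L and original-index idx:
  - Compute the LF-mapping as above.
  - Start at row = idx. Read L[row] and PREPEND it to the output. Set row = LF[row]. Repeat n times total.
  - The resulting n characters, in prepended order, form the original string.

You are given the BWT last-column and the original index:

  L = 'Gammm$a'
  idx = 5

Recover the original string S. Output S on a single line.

Answer: mammaG$

Derivation:
LF mapping: 1 2 4 5 6 0 3
Walk LF starting at row 5, prepending L[row]:
  step 1: row=5, L[5]='$', prepend. Next row=LF[5]=0
  step 2: row=0, L[0]='G', prepend. Next row=LF[0]=1
  step 3: row=1, L[1]='a', prepend. Next row=LF[1]=2
  step 4: row=2, L[2]='m', prepend. Next row=LF[2]=4
  step 5: row=4, L[4]='m', prepend. Next row=LF[4]=6
  step 6: row=6, L[6]='a', prepend. Next row=LF[6]=3
  step 7: row=3, L[3]='m', prepend. Next row=LF[3]=5
Reversed output: mammaG$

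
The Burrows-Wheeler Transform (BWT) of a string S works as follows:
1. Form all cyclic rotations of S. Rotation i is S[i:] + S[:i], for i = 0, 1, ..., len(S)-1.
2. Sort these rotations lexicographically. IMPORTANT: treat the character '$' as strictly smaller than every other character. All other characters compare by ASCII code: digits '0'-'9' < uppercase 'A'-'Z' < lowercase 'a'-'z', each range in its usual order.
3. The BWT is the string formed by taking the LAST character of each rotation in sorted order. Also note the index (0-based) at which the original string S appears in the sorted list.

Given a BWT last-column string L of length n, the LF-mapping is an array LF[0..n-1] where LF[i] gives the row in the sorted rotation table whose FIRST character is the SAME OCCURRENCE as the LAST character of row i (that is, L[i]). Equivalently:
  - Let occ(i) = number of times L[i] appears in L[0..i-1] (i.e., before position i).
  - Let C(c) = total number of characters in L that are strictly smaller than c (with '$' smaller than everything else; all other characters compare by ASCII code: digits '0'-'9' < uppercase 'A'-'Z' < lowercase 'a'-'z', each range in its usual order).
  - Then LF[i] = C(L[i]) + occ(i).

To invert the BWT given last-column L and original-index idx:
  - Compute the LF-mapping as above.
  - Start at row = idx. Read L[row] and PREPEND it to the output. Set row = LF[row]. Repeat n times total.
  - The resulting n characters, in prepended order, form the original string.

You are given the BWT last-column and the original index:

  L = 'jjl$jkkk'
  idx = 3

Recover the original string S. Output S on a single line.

Answer: jkkkljj$

Derivation:
LF mapping: 1 2 7 0 3 4 5 6
Walk LF starting at row 3, prepending L[row]:
  step 1: row=3, L[3]='$', prepend. Next row=LF[3]=0
  step 2: row=0, L[0]='j', prepend. Next row=LF[0]=1
  step 3: row=1, L[1]='j', prepend. Next row=LF[1]=2
  step 4: row=2, L[2]='l', prepend. Next row=LF[2]=7
  step 5: row=7, L[7]='k', prepend. Next row=LF[7]=6
  step 6: row=6, L[6]='k', prepend. Next row=LF[6]=5
  step 7: row=5, L[5]='k', prepend. Next row=LF[5]=4
  step 8: row=4, L[4]='j', prepend. Next row=LF[4]=3
Reversed output: jkkkljj$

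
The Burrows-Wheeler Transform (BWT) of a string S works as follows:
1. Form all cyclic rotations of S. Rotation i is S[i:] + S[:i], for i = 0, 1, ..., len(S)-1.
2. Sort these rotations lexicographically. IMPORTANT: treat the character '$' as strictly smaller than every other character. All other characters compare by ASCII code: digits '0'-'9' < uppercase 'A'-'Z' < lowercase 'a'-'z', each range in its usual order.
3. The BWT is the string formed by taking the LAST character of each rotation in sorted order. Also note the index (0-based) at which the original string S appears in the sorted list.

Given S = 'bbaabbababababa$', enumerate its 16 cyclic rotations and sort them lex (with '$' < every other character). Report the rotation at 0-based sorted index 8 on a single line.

Answer: ba$bbaabbabababa

Derivation:
All 16 rotations (rotation i = S[i:]+S[:i]):
  rot[0] = bbaabbababababa$
  rot[1] = baabbababababa$b
  rot[2] = aabbababababa$bb
  rot[3] = abbababababa$bba
  rot[4] = bbababababa$bbaa
  rot[5] = bababababa$bbaab
  rot[6] = ababababa$bbaabb
  rot[7] = babababa$bbaabba
  rot[8] = abababa$bbaabbab
  rot[9] = bababa$bbaabbaba
  rot[10] = ababa$bbaabbabab
  rot[11] = baba$bbaabbababa
  rot[12] = aba$bbaabbababab
  rot[13] = ba$bbaabbabababa
  rot[14] = a$bbaabbabababab
  rot[15] = $bbaabbababababa
Sorted (with $ < everything):
  sorted[0] = $bbaabbababababa
  sorted[1] = a$bbaabbabababab
  sorted[2] = aabbababababa$bb
  sorted[3] = aba$bbaabbababab
  sorted[4] = ababa$bbaabbabab
  sorted[5] = abababa$bbaabbab
  sorted[6] = ababababa$bbaabb
  sorted[7] = abbababababa$bba
  sorted[8] = ba$bbaabbabababa
  sorted[9] = baabbababababa$b
  sorted[10] = baba$bbaabbababa
  sorted[11] = bababa$bbaabbaba
  sorted[12] = babababa$bbaabba
  sorted[13] = bababababa$bbaab
  sorted[14] = bbaabbababababa$
  sorted[15] = bbababababa$bbaa
sorted[8] = ba$bbaabbabababa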